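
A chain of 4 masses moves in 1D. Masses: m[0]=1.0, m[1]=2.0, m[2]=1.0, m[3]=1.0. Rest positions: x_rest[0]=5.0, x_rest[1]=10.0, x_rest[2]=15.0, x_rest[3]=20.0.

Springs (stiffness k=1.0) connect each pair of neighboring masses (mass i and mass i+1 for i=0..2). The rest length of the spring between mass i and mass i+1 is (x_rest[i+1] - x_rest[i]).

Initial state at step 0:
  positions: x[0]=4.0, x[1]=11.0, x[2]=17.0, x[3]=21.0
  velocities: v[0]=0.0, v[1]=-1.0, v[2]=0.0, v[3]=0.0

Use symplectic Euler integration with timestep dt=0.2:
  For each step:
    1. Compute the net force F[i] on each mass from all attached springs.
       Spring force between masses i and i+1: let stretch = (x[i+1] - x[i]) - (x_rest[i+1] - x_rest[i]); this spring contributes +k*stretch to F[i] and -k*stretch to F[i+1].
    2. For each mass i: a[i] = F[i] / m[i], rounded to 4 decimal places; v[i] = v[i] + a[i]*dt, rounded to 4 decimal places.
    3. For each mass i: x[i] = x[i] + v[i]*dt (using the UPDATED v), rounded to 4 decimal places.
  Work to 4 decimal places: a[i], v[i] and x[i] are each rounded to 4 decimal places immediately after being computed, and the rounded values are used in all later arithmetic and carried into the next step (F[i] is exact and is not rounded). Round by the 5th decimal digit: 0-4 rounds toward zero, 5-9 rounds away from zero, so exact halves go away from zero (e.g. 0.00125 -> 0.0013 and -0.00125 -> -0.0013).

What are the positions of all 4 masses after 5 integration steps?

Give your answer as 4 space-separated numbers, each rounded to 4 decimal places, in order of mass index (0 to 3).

Step 0: x=[4.0000 11.0000 17.0000 21.0000] v=[0.0000 -1.0000 0.0000 0.0000]
Step 1: x=[4.0800 10.7800 16.9200 21.0400] v=[0.4000 -1.1000 -0.4000 0.2000]
Step 2: x=[4.2280 10.5488 16.7592 21.1152] v=[0.7400 -1.1560 -0.8040 0.3760]
Step 3: x=[4.4288 10.3154 16.5242 21.2162] v=[1.0042 -1.1670 -1.1749 0.5048]
Step 4: x=[4.6651 10.0884 16.2285 21.3295] v=[1.1815 -1.1348 -1.4783 0.5664]
Step 5: x=[4.9183 9.8758 15.8913 21.4387] v=[1.2662 -1.0631 -1.6861 0.5462]

Answer: 4.9183 9.8758 15.8913 21.4387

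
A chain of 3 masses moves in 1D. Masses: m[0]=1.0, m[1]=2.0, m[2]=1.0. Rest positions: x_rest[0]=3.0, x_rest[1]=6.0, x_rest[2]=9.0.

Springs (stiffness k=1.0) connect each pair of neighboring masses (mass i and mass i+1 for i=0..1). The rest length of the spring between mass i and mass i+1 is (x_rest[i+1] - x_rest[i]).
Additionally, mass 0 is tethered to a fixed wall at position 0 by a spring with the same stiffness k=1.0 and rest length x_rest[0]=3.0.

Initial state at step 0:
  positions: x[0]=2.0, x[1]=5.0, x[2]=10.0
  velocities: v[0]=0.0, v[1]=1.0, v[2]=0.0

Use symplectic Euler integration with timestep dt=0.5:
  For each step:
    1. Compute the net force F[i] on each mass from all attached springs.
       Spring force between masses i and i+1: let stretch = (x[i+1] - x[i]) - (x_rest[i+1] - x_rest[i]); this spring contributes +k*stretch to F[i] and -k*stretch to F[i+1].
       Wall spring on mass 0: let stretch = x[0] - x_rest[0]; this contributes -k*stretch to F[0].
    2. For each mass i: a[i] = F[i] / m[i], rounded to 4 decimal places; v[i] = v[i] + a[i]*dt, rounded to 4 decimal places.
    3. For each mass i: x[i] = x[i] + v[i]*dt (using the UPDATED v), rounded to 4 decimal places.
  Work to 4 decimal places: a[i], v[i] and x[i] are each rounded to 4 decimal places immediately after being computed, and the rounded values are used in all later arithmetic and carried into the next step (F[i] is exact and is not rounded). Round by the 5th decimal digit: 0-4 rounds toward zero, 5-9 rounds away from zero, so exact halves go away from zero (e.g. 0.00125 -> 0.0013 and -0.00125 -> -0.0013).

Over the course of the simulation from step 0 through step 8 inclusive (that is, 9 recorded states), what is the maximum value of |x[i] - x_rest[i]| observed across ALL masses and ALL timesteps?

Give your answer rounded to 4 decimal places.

Answer: 2.6918

Derivation:
Step 0: x=[2.0000 5.0000 10.0000] v=[0.0000 1.0000 0.0000]
Step 1: x=[2.2500 5.7500 9.5000] v=[0.5000 1.5000 -1.0000]
Step 2: x=[2.8125 6.5313 8.8125] v=[1.1250 1.5625 -1.3750]
Step 3: x=[3.6016 7.1329 8.3047] v=[1.5782 1.2031 -1.0156]
Step 4: x=[4.3732 7.4395 8.2540] v=[1.5431 0.6132 -0.1015]
Step 5: x=[4.8181 7.4647 8.7497] v=[0.8897 0.0503 0.9913]
Step 6: x=[4.7201 7.3197 9.6741] v=[-0.1961 -0.2901 1.8488]
Step 7: x=[4.0919 7.1440 10.7599] v=[-1.2564 -0.3514 2.1716]
Step 8: x=[3.2038 7.0388 11.6918] v=[-1.7763 -0.2105 1.8637]
Max displacement = 2.6918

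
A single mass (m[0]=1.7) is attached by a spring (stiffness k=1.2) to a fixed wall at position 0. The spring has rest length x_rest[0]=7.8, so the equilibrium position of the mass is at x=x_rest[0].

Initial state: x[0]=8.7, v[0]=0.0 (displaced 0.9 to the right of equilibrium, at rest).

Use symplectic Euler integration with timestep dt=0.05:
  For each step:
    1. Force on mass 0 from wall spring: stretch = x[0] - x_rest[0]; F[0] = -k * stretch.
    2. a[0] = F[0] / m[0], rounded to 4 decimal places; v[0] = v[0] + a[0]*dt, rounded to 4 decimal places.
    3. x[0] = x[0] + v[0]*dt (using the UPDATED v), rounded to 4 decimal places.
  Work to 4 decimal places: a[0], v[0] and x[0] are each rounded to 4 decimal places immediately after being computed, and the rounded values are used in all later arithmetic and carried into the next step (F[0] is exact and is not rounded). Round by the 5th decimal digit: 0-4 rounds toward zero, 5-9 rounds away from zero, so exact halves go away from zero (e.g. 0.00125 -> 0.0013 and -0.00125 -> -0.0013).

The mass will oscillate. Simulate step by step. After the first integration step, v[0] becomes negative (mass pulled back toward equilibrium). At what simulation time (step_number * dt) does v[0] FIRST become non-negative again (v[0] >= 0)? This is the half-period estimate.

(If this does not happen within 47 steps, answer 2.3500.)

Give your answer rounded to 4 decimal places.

Step 0: x=[8.7000] v=[0.0000]
Step 1: x=[8.6984] v=[-0.0318]
Step 2: x=[8.6952] v=[-0.0635]
Step 3: x=[8.6904] v=[-0.0951]
Step 4: x=[8.6841] v=[-0.1265]
Step 5: x=[8.6762] v=[-0.1577]
Step 6: x=[8.6668] v=[-0.1886]
Step 7: x=[8.6558] v=[-0.2192]
Step 8: x=[8.6433] v=[-0.2494]
Step 9: x=[8.6293] v=[-0.2792]
Step 10: x=[8.6139] v=[-0.3085]
Step 11: x=[8.5970] v=[-0.3372]
Step 12: x=[8.5787] v=[-0.3653]
Step 13: x=[8.5591] v=[-0.3928]
Step 14: x=[8.5381] v=[-0.4196]
Step 15: x=[8.5158] v=[-0.4457]
Step 16: x=[8.4923] v=[-0.4710]
Step 17: x=[8.4675] v=[-0.4954]
Step 18: x=[8.4416] v=[-0.5190]
Step 19: x=[8.4145] v=[-0.5416]
Step 20: x=[8.3863] v=[-0.5633]
Step 21: x=[8.3571] v=[-0.5840]
Step 22: x=[8.3269] v=[-0.6037]
Step 23: x=[8.2958] v=[-0.6223]
Step 24: x=[8.2638] v=[-0.6398]
Step 25: x=[8.2310] v=[-0.6562]
Step 26: x=[8.1974] v=[-0.6714]
Step 27: x=[8.1631] v=[-0.6854]
Step 28: x=[8.1282] v=[-0.6982]
Step 29: x=[8.0927] v=[-0.7098]
Step 30: x=[8.0567] v=[-0.7201]
Step 31: x=[8.0202] v=[-0.7292]
Step 32: x=[7.9834] v=[-0.7370]
Step 33: x=[7.9462] v=[-0.7435]
Step 34: x=[7.9088] v=[-0.7487]
Step 35: x=[7.8712] v=[-0.7525]
Step 36: x=[7.8335] v=[-0.7550]
Step 37: x=[7.7957] v=[-0.7562]
Step 38: x=[7.7579] v=[-0.7561]
Step 39: x=[7.7202] v=[-0.7546]
Step 40: x=[7.6826] v=[-0.7518]
Step 41: x=[7.6452] v=[-0.7477]
Step 42: x=[7.6081] v=[-0.7422]
Step 43: x=[7.5713] v=[-0.7354]
Step 44: x=[7.5349] v=[-0.7273]
Step 45: x=[7.4990] v=[-0.7179]
Step 46: x=[7.4636] v=[-0.7073]
Step 47: x=[7.4288] v=[-0.6954]
v[0] did not become non-negative within 47 steps; using fallback time=2.3500

Answer: 2.3500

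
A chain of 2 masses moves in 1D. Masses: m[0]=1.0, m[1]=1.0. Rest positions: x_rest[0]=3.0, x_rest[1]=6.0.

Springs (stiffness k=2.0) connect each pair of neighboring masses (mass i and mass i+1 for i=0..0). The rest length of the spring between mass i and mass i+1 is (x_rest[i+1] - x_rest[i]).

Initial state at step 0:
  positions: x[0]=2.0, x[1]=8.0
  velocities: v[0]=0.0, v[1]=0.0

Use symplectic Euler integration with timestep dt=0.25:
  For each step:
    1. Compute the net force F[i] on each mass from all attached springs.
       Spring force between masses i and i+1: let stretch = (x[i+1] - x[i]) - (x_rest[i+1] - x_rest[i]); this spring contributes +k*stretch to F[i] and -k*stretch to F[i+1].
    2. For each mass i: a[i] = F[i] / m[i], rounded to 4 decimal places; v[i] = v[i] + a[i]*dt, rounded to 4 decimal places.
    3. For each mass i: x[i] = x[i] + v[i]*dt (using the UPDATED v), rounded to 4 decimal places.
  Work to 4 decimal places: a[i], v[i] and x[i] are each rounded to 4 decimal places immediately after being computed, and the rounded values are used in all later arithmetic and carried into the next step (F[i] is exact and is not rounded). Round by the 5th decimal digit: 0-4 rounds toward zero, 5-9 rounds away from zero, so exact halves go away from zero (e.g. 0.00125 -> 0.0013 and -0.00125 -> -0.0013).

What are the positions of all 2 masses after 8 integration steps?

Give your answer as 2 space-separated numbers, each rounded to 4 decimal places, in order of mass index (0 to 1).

Step 0: x=[2.0000 8.0000] v=[0.0000 0.0000]
Step 1: x=[2.3750 7.6250] v=[1.5000 -1.5000]
Step 2: x=[3.0313 6.9688] v=[2.6250 -2.6250]
Step 3: x=[3.8048 6.1954] v=[3.0938 -3.0938]
Step 4: x=[4.5021 5.4981] v=[2.7891 -2.7891]
Step 5: x=[4.9489 5.0513] v=[1.7871 -1.7871]
Step 6: x=[5.0335 4.9667] v=[0.3383 -0.3383]
Step 7: x=[4.7347 5.2655] v=[-1.1951 1.1951]
Step 8: x=[4.1273 5.8729] v=[-2.4297 2.4297]

Answer: 4.1273 5.8729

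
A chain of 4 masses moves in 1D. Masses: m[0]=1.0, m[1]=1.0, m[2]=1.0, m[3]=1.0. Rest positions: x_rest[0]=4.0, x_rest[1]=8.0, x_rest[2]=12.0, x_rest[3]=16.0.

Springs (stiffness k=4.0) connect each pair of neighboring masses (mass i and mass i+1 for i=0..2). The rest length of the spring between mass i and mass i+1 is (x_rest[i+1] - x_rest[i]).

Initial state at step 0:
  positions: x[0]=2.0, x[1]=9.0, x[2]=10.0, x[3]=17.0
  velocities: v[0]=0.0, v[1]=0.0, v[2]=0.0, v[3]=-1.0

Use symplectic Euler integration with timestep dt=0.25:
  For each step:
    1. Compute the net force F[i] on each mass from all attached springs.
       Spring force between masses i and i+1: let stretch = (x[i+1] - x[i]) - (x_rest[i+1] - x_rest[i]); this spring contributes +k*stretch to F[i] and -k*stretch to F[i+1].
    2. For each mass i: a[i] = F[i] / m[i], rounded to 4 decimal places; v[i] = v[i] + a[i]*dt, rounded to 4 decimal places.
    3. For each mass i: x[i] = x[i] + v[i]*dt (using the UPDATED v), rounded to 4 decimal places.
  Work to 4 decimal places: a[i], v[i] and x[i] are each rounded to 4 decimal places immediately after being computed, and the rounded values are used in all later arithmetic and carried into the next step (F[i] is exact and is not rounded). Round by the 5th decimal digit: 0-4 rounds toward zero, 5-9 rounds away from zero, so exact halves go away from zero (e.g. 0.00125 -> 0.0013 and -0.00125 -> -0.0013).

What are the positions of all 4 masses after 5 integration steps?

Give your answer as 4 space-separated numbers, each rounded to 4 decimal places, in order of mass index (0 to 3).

Step 0: x=[2.0000 9.0000 10.0000 17.0000] v=[0.0000 0.0000 0.0000 -1.0000]
Step 1: x=[2.7500 7.5000 11.5000 16.0000] v=[3.0000 -6.0000 6.0000 -4.0000]
Step 2: x=[3.6875 5.8125 13.1250 14.8750] v=[3.7500 -6.7500 6.5000 -4.5000]
Step 3: x=[4.1563 5.4219 13.3594 14.3125] v=[1.8750 -1.5625 0.9375 -2.2500]
Step 4: x=[3.9415 6.6993 11.8477 14.5117] v=[-0.8594 5.1094 -6.0469 0.7969]
Step 5: x=[3.4161 8.5743 9.7149 15.0449] v=[-2.1016 7.5000 -8.5313 2.1329]

Answer: 3.4161 8.5743 9.7149 15.0449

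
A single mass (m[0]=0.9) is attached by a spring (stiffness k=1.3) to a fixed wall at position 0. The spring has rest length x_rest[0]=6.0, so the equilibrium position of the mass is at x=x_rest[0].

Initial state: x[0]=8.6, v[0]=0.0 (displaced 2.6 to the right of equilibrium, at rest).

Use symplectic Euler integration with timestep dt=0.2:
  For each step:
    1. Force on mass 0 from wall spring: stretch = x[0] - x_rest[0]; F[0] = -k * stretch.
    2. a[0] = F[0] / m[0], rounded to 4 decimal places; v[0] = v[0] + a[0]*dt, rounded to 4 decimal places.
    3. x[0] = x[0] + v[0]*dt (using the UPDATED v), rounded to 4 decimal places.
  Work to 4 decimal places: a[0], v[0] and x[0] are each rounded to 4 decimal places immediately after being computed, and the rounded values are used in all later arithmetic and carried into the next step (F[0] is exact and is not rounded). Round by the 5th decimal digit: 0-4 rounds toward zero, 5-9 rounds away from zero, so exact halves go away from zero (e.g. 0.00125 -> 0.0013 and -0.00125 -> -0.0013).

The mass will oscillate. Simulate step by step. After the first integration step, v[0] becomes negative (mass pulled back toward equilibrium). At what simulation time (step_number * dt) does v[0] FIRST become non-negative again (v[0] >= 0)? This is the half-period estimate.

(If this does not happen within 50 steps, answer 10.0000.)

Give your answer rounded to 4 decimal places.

Step 0: x=[8.6000] v=[0.0000]
Step 1: x=[8.4498] v=[-0.7511]
Step 2: x=[8.1580] v=[-1.4588]
Step 3: x=[7.7416] v=[-2.0822]
Step 4: x=[7.2245] v=[-2.5853]
Step 5: x=[6.6367] v=[-2.9390]
Step 6: x=[6.0121] v=[-3.1229]
Step 7: x=[5.3868] v=[-3.1264]
Step 8: x=[4.7969] v=[-2.9493]
Step 9: x=[4.2766] v=[-2.6017]
Step 10: x=[3.8558] v=[-2.1038]
Step 11: x=[3.5589] v=[-1.4844]
Step 12: x=[3.4031] v=[-0.7792]
Step 13: x=[3.3973] v=[-0.0290]
Step 14: x=[3.5419] v=[0.7229]
First v>=0 after going negative at step 14, time=2.8000

Answer: 2.8000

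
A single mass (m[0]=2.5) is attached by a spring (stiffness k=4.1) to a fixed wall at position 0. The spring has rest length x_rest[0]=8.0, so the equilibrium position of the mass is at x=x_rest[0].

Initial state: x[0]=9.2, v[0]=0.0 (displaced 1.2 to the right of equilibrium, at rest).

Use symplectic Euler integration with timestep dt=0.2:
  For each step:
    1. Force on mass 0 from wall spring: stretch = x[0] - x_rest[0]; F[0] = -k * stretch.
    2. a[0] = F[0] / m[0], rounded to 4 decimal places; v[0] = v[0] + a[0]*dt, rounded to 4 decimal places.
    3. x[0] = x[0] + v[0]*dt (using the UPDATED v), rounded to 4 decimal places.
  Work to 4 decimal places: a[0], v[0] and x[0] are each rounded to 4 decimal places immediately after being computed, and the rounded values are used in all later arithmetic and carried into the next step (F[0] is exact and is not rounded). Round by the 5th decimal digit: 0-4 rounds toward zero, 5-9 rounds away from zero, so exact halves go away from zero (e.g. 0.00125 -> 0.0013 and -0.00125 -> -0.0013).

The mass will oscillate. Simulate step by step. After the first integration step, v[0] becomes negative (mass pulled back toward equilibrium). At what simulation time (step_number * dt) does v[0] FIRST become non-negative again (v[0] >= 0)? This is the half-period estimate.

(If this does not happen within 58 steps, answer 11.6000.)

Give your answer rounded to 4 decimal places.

Answer: 2.6000

Derivation:
Step 0: x=[9.2000] v=[0.0000]
Step 1: x=[9.1213] v=[-0.3936]
Step 2: x=[8.9690] v=[-0.7614]
Step 3: x=[8.7532] v=[-1.0792]
Step 4: x=[8.4880] v=[-1.3262]
Step 5: x=[8.1907] v=[-1.4863]
Step 6: x=[7.8809] v=[-1.5488]
Step 7: x=[7.5790] v=[-1.5097]
Step 8: x=[7.3047] v=[-1.3716]
Step 9: x=[7.0760] v=[-1.1435]
Step 10: x=[6.9079] v=[-0.8404]
Step 11: x=[6.8115] v=[-0.4822]
Step 12: x=[6.7930] v=[-0.0924]
Step 13: x=[6.8537] v=[0.3035]
First v>=0 after going negative at step 13, time=2.6000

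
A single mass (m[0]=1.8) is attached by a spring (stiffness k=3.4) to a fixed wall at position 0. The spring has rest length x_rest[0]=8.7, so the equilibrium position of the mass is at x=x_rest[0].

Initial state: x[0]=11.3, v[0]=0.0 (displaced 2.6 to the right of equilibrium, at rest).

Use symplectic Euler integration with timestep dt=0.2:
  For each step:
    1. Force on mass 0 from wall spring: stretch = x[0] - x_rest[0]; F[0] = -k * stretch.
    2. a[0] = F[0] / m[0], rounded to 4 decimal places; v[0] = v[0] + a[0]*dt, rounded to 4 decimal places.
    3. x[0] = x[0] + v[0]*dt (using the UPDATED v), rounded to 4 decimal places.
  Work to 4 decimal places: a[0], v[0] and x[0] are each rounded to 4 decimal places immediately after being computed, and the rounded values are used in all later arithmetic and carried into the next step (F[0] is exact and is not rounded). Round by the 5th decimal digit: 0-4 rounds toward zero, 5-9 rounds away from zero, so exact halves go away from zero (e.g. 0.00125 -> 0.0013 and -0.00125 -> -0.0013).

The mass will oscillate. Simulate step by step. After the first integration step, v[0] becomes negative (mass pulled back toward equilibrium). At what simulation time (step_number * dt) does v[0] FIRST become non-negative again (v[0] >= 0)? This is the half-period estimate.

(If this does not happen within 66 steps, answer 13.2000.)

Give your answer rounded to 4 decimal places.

Answer: 2.4000

Derivation:
Step 0: x=[11.3000] v=[0.0000]
Step 1: x=[11.1036] v=[-0.9822]
Step 2: x=[10.7256] v=[-1.8902]
Step 3: x=[10.1945] v=[-2.6554]
Step 4: x=[9.5505] v=[-3.2200]
Step 5: x=[8.8422] v=[-3.5413]
Step 6: x=[8.1232] v=[-3.5950]
Step 7: x=[7.4478] v=[-3.3771]
Step 8: x=[6.8670] v=[-2.9040]
Step 9: x=[6.4247] v=[-2.2115]
Step 10: x=[6.1543] v=[-1.3519]
Step 11: x=[6.0763] v=[-0.3902]
Step 12: x=[6.1965] v=[0.6010]
First v>=0 after going negative at step 12, time=2.4000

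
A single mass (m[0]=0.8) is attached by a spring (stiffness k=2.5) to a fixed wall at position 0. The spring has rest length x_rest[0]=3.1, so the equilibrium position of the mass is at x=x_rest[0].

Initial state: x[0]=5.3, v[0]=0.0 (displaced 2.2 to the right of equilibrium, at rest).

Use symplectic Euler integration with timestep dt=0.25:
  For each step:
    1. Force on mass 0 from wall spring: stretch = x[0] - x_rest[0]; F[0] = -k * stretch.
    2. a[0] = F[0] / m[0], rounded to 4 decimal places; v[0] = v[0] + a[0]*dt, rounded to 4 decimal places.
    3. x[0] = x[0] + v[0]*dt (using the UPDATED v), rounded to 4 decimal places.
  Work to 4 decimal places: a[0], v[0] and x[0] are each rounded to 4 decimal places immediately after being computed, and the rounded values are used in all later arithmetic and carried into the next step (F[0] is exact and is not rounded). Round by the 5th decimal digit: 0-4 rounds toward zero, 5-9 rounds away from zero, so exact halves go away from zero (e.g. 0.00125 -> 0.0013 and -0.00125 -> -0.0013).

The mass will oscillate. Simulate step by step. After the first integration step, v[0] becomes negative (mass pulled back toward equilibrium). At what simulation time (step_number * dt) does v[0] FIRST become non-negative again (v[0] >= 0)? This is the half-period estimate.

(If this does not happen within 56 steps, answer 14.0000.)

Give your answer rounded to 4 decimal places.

Answer: 2.0000

Derivation:
Step 0: x=[5.3000] v=[0.0000]
Step 1: x=[4.8703] v=[-1.7188]
Step 2: x=[4.0948] v=[-3.1019]
Step 3: x=[3.1250] v=[-3.8791]
Step 4: x=[2.1504] v=[-3.8986]
Step 5: x=[1.3612] v=[-3.1567]
Step 6: x=[0.9116] v=[-1.7983]
Step 7: x=[0.8895] v=[-0.0886]
Step 8: x=[1.2991] v=[1.6384]
First v>=0 after going negative at step 8, time=2.0000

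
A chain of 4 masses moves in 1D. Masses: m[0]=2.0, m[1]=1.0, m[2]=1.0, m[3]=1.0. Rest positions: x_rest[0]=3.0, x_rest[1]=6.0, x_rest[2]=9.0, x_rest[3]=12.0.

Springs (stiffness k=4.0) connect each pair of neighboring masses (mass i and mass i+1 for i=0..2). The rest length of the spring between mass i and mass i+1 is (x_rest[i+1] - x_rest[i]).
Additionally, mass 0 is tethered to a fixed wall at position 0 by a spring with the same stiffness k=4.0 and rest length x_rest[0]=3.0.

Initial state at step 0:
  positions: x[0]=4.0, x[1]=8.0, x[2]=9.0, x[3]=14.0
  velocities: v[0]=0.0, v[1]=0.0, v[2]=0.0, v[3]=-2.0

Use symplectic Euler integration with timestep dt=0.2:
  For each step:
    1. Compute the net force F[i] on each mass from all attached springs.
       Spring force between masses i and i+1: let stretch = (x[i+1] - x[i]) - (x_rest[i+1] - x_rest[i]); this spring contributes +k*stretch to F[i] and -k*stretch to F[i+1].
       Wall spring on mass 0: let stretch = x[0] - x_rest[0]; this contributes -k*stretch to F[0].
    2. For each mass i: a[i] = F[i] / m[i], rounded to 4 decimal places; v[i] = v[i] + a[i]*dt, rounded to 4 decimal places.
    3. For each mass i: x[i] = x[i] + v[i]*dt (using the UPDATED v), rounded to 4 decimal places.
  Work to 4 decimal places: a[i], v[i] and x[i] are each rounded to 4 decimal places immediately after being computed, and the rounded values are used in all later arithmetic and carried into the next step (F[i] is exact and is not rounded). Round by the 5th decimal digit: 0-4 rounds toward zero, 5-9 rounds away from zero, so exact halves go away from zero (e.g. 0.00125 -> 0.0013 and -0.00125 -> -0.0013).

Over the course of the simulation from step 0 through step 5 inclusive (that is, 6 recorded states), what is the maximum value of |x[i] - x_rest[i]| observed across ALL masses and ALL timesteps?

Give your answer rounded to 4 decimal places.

Answer: 2.1228

Derivation:
Step 0: x=[4.0000 8.0000 9.0000 14.0000] v=[0.0000 0.0000 0.0000 -2.0000]
Step 1: x=[4.0000 7.5200 9.6400 13.2800] v=[0.0000 -2.4000 3.2000 -3.6000]
Step 2: x=[3.9616 6.8160 10.5232 12.4576] v=[-0.1920 -3.5200 4.4160 -4.1120]
Step 3: x=[3.8346 6.2484 11.1228 11.8057] v=[-0.6349 -2.8378 2.9978 -3.2595]
Step 4: x=[3.5940 6.0745 11.0517 11.5245] v=[-1.2032 -0.8693 -0.3554 -1.4058]
Step 5: x=[3.2643 6.3001 10.2599 11.6477] v=[-1.6486 1.1281 -3.9589 0.6160]
Max displacement = 2.1228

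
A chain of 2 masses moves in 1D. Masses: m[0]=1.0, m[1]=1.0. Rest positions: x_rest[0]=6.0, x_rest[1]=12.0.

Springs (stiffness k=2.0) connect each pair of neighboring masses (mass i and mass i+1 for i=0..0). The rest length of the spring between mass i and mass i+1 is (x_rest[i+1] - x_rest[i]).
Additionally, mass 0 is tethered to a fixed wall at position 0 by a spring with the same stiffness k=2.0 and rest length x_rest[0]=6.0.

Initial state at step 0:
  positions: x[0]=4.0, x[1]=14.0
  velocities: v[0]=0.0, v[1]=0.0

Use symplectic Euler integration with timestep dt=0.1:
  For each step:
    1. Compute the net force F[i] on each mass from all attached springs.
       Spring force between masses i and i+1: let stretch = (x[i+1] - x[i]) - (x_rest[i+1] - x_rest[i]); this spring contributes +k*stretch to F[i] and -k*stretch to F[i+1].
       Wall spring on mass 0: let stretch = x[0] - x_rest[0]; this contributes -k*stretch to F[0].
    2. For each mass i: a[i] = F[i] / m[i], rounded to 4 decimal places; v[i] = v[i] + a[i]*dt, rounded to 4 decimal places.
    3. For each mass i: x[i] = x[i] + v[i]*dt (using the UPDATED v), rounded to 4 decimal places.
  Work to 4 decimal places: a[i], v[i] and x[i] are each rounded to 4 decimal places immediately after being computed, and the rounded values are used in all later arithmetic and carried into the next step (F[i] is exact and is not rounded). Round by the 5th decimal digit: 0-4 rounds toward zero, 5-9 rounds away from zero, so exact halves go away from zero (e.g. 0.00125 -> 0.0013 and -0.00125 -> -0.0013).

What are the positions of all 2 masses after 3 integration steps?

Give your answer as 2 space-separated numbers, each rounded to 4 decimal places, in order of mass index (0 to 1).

Answer: 4.6883 13.5398

Derivation:
Step 0: x=[4.0000 14.0000] v=[0.0000 0.0000]
Step 1: x=[4.1200 13.9200] v=[1.2000 -0.8000]
Step 2: x=[4.3536 13.7640] v=[2.3360 -1.5600]
Step 3: x=[4.6883 13.5398] v=[3.3474 -2.2421]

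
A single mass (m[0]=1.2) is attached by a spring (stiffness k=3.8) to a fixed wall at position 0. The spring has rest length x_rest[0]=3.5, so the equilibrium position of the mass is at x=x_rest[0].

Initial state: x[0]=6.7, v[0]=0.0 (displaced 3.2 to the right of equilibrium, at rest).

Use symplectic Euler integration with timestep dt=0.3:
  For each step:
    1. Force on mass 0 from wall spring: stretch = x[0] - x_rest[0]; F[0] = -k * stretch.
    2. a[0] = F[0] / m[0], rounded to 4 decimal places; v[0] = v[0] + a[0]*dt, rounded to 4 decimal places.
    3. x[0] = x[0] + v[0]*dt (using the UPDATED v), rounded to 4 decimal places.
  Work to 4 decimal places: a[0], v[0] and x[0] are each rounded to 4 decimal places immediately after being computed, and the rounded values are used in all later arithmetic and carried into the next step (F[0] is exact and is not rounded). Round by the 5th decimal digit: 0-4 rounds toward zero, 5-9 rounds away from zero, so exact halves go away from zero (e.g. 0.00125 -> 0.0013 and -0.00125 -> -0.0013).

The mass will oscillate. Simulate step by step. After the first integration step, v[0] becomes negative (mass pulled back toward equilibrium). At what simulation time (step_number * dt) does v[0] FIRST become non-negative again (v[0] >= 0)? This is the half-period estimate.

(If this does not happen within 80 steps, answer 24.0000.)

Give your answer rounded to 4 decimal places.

Answer: 1.8000

Derivation:
Step 0: x=[6.7000] v=[0.0000]
Step 1: x=[5.7880] v=[-3.0400]
Step 2: x=[4.2239] v=[-5.2136]
Step 3: x=[2.4535] v=[-5.9013]
Step 4: x=[0.9814] v=[-4.9071]
Step 5: x=[0.2271] v=[-2.5144]
Step 6: x=[0.4056] v=[0.5949]
First v>=0 after going negative at step 6, time=1.8000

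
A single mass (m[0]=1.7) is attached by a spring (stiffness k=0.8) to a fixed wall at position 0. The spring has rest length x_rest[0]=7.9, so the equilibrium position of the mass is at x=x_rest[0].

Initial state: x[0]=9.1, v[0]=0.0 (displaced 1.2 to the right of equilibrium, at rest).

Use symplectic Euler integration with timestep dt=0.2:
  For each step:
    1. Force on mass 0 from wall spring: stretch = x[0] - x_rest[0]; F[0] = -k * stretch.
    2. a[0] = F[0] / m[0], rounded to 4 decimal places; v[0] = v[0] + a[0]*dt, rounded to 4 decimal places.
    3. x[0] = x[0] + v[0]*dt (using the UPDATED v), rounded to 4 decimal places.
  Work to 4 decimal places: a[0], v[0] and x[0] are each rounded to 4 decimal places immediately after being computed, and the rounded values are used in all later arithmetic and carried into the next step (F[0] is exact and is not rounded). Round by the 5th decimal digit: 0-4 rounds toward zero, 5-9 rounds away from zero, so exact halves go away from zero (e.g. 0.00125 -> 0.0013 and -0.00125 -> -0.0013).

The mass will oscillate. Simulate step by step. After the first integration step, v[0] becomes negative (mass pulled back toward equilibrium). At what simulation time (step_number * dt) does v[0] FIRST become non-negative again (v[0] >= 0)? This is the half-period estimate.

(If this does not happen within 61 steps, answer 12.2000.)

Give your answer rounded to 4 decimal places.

Answer: 4.6000

Derivation:
Step 0: x=[9.1000] v=[0.0000]
Step 1: x=[9.0774] v=[-0.1129]
Step 2: x=[9.0327] v=[-0.2237]
Step 3: x=[8.9666] v=[-0.3303]
Step 4: x=[8.8805] v=[-0.4307]
Step 5: x=[8.7759] v=[-0.5230]
Step 6: x=[8.6548] v=[-0.6054]
Step 7: x=[8.5195] v=[-0.6764]
Step 8: x=[8.3726] v=[-0.7347]
Step 9: x=[8.2168] v=[-0.7792]
Step 10: x=[8.0550] v=[-0.8090]
Step 11: x=[7.8903] v=[-0.8236]
Step 12: x=[7.7258] v=[-0.8227]
Step 13: x=[7.5645] v=[-0.8063]
Step 14: x=[7.4096] v=[-0.7747]
Step 15: x=[7.2639] v=[-0.7285]
Step 16: x=[7.1302] v=[-0.6686]
Step 17: x=[7.0110] v=[-0.5961]
Step 18: x=[6.9085] v=[-0.5124]
Step 19: x=[6.8247] v=[-0.4191]
Step 20: x=[6.7611] v=[-0.3179]
Step 21: x=[6.7190] v=[-0.2107]
Step 22: x=[6.6991] v=[-0.0995]
Step 23: x=[6.7018] v=[0.0135]
First v>=0 after going negative at step 23, time=4.6000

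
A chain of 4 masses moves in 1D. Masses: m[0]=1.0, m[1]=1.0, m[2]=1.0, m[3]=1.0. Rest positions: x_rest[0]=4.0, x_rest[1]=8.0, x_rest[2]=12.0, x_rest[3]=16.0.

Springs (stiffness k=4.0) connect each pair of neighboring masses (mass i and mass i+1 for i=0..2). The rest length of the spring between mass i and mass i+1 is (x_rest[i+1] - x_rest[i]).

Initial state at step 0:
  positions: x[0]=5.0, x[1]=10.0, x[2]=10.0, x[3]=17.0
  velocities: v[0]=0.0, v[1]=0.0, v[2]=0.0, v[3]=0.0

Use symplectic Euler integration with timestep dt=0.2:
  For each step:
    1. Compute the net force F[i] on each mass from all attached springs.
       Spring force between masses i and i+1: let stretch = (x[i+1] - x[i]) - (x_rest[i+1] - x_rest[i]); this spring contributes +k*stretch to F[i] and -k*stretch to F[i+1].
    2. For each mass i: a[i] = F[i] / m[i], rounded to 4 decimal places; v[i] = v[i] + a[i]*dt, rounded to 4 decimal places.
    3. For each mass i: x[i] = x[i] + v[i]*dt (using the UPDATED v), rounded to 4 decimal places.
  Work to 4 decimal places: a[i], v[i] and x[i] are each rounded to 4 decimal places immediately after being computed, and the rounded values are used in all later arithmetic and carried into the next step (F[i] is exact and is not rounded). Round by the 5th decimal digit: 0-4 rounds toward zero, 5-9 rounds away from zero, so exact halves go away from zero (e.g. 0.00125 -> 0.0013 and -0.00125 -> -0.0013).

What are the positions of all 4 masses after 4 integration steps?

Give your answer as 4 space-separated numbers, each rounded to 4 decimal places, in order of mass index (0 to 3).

Step 0: x=[5.0000 10.0000 10.0000 17.0000] v=[0.0000 0.0000 0.0000 0.0000]
Step 1: x=[5.1600 9.2000 11.1200 16.5200] v=[0.8000 -4.0000 5.6000 -2.4000]
Step 2: x=[5.3264 8.0608 12.7968 15.8160] v=[0.8320 -5.6960 8.3840 -3.5200]
Step 3: x=[5.2903 7.2419 14.1989 15.2689] v=[-0.1805 -4.0947 7.0106 -2.7354]
Step 4: x=[4.9265 7.2238 14.6591 15.1906] v=[-1.8192 -0.0904 2.3010 -0.3914]

Answer: 4.9265 7.2238 14.6591 15.1906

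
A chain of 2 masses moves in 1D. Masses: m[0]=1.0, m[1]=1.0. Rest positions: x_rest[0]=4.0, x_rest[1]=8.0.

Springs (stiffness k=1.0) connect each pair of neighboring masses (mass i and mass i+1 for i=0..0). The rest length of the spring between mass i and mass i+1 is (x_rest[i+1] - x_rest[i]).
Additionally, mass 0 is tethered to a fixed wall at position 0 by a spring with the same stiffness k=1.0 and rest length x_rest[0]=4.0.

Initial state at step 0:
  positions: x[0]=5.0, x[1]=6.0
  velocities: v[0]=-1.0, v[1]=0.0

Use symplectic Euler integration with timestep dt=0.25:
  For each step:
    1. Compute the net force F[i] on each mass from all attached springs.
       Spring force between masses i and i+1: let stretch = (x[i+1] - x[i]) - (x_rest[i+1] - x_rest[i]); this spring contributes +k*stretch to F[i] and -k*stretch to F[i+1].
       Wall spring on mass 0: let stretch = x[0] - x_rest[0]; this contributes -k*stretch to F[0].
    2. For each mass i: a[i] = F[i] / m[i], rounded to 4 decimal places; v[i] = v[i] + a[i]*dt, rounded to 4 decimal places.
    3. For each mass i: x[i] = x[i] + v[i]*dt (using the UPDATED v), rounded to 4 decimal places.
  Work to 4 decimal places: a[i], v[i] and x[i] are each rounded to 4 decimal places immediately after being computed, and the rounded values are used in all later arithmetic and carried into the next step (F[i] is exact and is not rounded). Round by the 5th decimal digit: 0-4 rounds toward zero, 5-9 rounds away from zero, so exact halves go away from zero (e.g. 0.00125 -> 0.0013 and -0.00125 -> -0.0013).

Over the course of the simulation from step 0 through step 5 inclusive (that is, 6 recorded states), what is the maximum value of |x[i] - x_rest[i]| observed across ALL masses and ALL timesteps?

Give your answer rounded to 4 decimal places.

Step 0: x=[5.0000 6.0000] v=[-1.0000 0.0000]
Step 1: x=[4.5000 6.1875] v=[-2.0000 0.7500]
Step 2: x=[3.8242 6.5195] v=[-2.7031 1.3281]
Step 3: x=[3.0779 6.9331] v=[-2.9853 1.6543]
Step 4: x=[2.3802 7.3557] v=[-2.7910 1.6905]
Step 5: x=[1.8447 7.7174] v=[-2.1422 1.4466]
Max displacement = 2.1553

Answer: 2.1553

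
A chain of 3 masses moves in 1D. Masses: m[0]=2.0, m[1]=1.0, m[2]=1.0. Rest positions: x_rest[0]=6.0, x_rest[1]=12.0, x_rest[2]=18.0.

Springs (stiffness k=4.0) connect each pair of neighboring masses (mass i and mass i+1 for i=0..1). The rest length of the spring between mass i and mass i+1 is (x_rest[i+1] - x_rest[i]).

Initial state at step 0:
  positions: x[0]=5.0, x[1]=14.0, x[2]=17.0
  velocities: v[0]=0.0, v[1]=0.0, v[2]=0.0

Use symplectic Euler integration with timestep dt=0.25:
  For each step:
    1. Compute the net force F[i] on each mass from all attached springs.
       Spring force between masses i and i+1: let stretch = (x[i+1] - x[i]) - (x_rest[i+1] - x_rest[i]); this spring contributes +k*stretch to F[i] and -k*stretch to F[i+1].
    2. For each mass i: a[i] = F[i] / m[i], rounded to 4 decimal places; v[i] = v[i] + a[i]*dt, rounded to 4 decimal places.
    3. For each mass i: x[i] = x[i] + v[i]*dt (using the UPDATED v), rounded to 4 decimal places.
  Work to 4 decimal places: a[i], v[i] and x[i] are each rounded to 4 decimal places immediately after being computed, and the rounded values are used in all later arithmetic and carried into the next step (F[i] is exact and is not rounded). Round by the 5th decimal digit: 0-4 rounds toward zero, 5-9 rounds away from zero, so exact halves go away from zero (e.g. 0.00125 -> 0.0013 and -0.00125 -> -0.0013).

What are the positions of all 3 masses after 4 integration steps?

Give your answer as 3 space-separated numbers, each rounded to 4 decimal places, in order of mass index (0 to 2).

Answer: 6.2327 9.9614 18.5733

Derivation:
Step 0: x=[5.0000 14.0000 17.0000] v=[0.0000 0.0000 0.0000]
Step 1: x=[5.3750 12.5000 17.7500] v=[1.5000 -6.0000 3.0000]
Step 2: x=[5.8906 10.5313 18.6875] v=[2.0625 -7.8750 3.7500]
Step 3: x=[6.2363 9.4414 19.0860] v=[1.3829 -4.3595 1.5938]
Step 4: x=[6.2327 9.9614 18.5733] v=[-0.0146 2.0800 -2.0508]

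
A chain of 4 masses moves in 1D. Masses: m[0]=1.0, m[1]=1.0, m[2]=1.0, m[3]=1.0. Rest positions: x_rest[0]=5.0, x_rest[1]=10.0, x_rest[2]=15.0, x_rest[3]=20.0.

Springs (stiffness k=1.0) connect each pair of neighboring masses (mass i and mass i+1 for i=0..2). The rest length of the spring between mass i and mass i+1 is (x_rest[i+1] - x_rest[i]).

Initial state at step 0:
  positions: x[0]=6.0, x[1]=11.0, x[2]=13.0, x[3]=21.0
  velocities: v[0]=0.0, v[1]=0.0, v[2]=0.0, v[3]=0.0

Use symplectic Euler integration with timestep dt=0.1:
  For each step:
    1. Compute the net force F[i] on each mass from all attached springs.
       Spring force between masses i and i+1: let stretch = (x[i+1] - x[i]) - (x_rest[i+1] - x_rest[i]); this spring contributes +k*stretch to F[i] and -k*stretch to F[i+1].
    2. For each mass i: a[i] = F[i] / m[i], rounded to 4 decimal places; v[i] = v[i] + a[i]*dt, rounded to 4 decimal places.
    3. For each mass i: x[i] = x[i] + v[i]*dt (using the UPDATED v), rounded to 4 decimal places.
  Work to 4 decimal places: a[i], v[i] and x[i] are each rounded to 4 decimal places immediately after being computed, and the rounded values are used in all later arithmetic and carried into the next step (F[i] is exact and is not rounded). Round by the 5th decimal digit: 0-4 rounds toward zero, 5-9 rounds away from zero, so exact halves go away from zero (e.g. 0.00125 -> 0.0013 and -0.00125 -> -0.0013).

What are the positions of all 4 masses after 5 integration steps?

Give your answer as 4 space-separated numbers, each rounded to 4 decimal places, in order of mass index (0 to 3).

Step 0: x=[6.0000 11.0000 13.0000 21.0000] v=[0.0000 0.0000 0.0000 0.0000]
Step 1: x=[6.0000 10.9700 13.0600 20.9700] v=[0.0000 -0.3000 0.6000 -0.3000]
Step 2: x=[5.9997 10.9112 13.1782 20.9109] v=[-0.0030 -0.5880 1.1820 -0.5910]
Step 3: x=[5.9985 10.8260 13.3511 20.8245] v=[-0.0119 -0.8525 1.7286 -0.8643]
Step 4: x=[5.9956 10.7177 13.5734 20.7133] v=[-0.0292 -1.0827 2.2234 -1.1116]
Step 5: x=[5.9899 10.5908 13.8386 20.5807] v=[-0.0570 -1.2693 2.6518 -1.3256]

Answer: 5.9899 10.5908 13.8386 20.5807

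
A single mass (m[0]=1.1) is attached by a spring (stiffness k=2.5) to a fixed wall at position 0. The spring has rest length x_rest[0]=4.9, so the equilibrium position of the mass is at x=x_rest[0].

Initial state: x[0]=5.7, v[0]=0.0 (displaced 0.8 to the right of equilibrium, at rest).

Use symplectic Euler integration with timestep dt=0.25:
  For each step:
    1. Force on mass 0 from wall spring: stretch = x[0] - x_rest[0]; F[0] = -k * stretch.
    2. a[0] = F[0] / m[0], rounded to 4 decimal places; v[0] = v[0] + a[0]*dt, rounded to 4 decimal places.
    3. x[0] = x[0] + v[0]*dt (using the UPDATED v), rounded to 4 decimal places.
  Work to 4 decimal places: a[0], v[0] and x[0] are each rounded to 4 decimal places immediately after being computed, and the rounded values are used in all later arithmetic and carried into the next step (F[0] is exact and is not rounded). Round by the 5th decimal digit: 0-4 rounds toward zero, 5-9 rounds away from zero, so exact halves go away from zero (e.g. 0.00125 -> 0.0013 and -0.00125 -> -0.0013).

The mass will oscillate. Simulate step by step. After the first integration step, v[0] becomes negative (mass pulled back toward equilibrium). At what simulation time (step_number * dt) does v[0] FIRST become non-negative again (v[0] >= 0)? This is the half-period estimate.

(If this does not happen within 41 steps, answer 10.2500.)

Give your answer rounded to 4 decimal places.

Step 0: x=[5.7000] v=[0.0000]
Step 1: x=[5.5864] v=[-0.4546]
Step 2: x=[5.3753] v=[-0.8446]
Step 3: x=[5.0966] v=[-1.1147]
Step 4: x=[4.7900] v=[-1.2264]
Step 5: x=[4.4990] v=[-1.1639]
Step 6: x=[4.2650] v=[-0.9361]
Step 7: x=[4.1212] v=[-0.5753]
Step 8: x=[4.0880] v=[-0.1328]
Step 9: x=[4.1702] v=[0.3286]
First v>=0 after going negative at step 9, time=2.2500

Answer: 2.2500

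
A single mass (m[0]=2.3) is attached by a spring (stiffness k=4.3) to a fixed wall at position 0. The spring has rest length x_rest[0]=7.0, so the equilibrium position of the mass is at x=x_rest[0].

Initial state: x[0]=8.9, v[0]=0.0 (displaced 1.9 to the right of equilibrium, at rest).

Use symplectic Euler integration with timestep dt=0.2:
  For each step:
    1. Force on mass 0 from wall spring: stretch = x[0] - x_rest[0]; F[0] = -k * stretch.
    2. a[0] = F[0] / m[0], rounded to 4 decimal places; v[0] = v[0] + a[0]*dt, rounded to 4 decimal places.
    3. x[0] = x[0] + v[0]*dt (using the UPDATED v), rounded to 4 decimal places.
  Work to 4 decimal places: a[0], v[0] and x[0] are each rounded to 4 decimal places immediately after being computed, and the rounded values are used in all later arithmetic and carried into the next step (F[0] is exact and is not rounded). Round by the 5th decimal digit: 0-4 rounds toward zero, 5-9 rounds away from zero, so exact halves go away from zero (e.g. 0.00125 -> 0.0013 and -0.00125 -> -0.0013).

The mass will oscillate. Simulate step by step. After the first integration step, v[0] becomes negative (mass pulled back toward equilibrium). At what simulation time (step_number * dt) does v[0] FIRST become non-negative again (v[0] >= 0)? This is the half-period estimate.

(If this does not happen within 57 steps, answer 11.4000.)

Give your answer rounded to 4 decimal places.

Step 0: x=[8.9000] v=[0.0000]
Step 1: x=[8.7579] v=[-0.7104]
Step 2: x=[8.4844] v=[-1.3677]
Step 3: x=[8.0999] v=[-1.9227]
Step 4: x=[7.6331] v=[-2.3340]
Step 5: x=[7.1190] v=[-2.5707]
Step 6: x=[6.5960] v=[-2.6152]
Step 7: x=[6.1032] v=[-2.4641]
Step 8: x=[5.6774] v=[-2.1288]
Step 9: x=[5.3505] v=[-1.6343]
Step 10: x=[5.1470] v=[-1.0175]
Step 11: x=[5.0821] v=[-0.3246]
Step 12: x=[5.1606] v=[0.3925]
First v>=0 after going negative at step 12, time=2.4000

Answer: 2.4000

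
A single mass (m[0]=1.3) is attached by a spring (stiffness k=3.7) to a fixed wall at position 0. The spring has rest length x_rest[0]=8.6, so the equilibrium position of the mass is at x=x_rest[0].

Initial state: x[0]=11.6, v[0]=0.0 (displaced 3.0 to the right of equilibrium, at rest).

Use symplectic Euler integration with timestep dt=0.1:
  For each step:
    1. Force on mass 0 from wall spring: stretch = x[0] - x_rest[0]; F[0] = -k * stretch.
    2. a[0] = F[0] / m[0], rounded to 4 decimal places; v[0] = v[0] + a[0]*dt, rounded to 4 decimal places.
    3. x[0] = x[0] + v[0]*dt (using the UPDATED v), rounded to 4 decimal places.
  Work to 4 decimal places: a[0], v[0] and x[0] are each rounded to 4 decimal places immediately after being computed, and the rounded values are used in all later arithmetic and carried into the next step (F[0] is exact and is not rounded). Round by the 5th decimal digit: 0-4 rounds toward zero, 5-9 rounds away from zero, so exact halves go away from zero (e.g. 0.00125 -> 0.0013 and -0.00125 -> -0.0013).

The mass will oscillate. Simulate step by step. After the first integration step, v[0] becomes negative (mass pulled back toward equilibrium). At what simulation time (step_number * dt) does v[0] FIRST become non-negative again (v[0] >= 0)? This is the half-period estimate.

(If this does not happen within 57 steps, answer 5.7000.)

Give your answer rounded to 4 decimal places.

Answer: 1.9000

Derivation:
Step 0: x=[11.6000] v=[0.0000]
Step 1: x=[11.5146] v=[-0.8539]
Step 2: x=[11.3463] v=[-1.6834]
Step 3: x=[11.0998] v=[-2.4650]
Step 4: x=[10.7822] v=[-3.1765]
Step 5: x=[10.4024] v=[-3.7976]
Step 6: x=[9.9713] v=[-4.3106]
Step 7: x=[9.5012] v=[-4.7009]
Step 8: x=[9.0055] v=[-4.9574]
Step 9: x=[8.4982] v=[-5.0728]
Step 10: x=[7.9938] v=[-5.0438]
Step 11: x=[7.5067] v=[-4.8713]
Step 12: x=[7.0507] v=[-4.5601]
Step 13: x=[6.6388] v=[-4.1192]
Step 14: x=[6.2827] v=[-3.5610]
Step 15: x=[5.9926] v=[-2.9015]
Step 16: x=[5.7767] v=[-2.1594]
Step 17: x=[5.6411] v=[-1.3559]
Step 18: x=[5.5897] v=[-0.5138]
Step 19: x=[5.6240] v=[0.3430]
First v>=0 after going negative at step 19, time=1.9000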